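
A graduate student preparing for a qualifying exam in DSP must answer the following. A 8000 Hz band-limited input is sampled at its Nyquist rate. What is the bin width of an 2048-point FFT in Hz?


Step 1 — Nyquist sampling rate:
fs = 2 * fmax = 2 * 8000 = 16000 Hz

Step 2 — DFT bin spacing:
df = fs / N = 16000 / 2048 = 7.8125 Hz

7.8125 Hz


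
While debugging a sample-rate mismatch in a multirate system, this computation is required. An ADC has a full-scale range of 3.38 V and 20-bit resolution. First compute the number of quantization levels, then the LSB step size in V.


Step 1 — number of quantization levels:
L = 2^N = 2^20 = 1048576

Step 2 — LSB step size:
delta = Vfs / L
      = 3.38 / 1048576
      = 3.22e-06 V

Levels = 1048576; step size = 3.22e-06 V


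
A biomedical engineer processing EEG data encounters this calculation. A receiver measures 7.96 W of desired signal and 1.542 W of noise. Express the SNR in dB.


SNR in decibels:
SNR = 10 * log10(Ps / Pn)
    = 10 * log10(7.96 / 1.542)
    = 10 * log10(5.1621)
    = 10 * 0.7128
    = 7.13 dB

7.13 dB


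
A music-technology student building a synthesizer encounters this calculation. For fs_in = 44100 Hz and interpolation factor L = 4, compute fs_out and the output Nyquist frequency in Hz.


Step 1 — output sample rate after interpolation by L:
fs_out = L * fs_in = 4 * 44100 = 176400 Hz

Step 2 — Nyquist frequency of the output stream:
f_Nyq = fs_out / 2 = 176400 / 2 = 88200.0 Hz

fs_out = 176400 Hz; f_Nyquist = 88200.0 Hz


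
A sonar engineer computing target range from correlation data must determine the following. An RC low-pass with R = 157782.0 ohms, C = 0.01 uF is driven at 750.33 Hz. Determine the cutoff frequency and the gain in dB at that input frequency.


Step 1 — cutoff frequency:
fc = 1 / (2*pi*R*C)
C = 0.01 uF = 1e-08 F
fc = 1 / (2*pi*157782.0*1e-08)
   = 100.87 Hz

Step 2 — magnitude at f = 750.33 Hz:
|H(f)| = 1 / sqrt(1 + (f/fc)^2)
f/fc = 750.33 / 100.87 = 7.438584
|H| = 1 / sqrt(1 + 55.332532) = 0.1332356
|H|_dB = 20*log10(0.1332356) = -17.51 dB

fc = 100.87 Hz; |H(750.33 Hz)| = -17.51 dB


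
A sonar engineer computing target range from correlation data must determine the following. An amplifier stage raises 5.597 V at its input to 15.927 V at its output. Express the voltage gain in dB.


Voltage gain in dB:
G = 20 * log10(Vout / Vin)
  = 20 * log10(15.927 / 5.597)
  = 20 * log10(2.845632)
  = 20 * 0.454179
  = 9.08 dB

9.08 dB


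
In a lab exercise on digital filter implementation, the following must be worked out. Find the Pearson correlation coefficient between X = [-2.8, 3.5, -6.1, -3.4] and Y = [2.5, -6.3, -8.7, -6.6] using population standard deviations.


Pearson correlation coefficient (population):
r = cov(X,Y) / (std(X) * std(Y))
Mean X = -2.2, Mean Y = -4.775
Cov(X,Y) = 1.11
Std(X) = 3.517812, Std(Y) = 4.300799
r = 0.0734

0.0734


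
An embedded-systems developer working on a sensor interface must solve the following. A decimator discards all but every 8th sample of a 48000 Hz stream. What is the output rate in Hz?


Decimation reduces the sample rate:
fs_out = fs_in / M
       = 48000 / 8
       = 6000.0 Hz

6000.0 Hz


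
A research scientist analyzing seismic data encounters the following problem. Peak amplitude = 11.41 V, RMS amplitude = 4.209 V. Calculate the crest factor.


Crest factor is the ratio of peak to RMS:
CF = V_peak / V_rms
   = 11.41 / 4.209
   = 2.7109

2.7109


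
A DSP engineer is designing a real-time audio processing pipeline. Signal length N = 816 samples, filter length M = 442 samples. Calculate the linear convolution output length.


Linear convolution output length:
L = N + M - 1
  = 816 + 442 - 1
  = 1257 samples

1257


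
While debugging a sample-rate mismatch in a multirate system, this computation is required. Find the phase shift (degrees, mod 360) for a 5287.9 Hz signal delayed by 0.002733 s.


Phase shift from frequency and time delay:
phi = 360 * f * t_delay
    = 360 * 5287.9 * 0.002733
    = 5202.66 degrees
    mod 360 = 162.66 degrees

162.66 degrees


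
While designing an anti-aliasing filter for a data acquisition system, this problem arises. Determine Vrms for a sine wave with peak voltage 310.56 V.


RMS voltage for a sinusoidal waveform:
V_rms = V_peak / sqrt(2)
      = 310.56 / 1.414214
      = 219.599 V

219.599 V


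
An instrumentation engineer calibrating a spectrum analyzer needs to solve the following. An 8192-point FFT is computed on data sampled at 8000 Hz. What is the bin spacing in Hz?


DFT frequency resolution:
df = fs / N
   = 8000 / 8192
   = 0.9766 Hz

0.9766 Hz


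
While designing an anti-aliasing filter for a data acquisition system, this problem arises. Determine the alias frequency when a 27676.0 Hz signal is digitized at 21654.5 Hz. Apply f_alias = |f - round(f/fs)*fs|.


Compute the nearest integer multiple of fs to the signal:
n = round(27676.0 / 21654.5) = 1
f_alias = |27676.0 - 1 * 21654.5|
        = |27676.0 - 21654.5|
        = 6021.5 Hz

6021.5


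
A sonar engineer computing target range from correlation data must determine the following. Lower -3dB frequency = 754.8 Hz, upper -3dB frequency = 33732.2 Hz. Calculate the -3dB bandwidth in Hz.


Bandwidth is the difference of -3dB frequencies:
BW = f_high - f_low
   = 33732.2 - 754.8
   = 32977.4 Hz

32977.4 Hz


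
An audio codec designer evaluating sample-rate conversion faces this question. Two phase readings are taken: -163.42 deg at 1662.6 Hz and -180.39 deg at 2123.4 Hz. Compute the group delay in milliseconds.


Group delay from phase difference:
tau = -d(phi)/d(omega)
d(phi) = -16.97 deg = -0.296182 rad
d(omega) = 2*pi*(2123.4 - 1662.6) = 2895.2918 rad/s
tau = -(-0.296182) / 2895.2918
    = 0.1023 ms

0.1023 ms


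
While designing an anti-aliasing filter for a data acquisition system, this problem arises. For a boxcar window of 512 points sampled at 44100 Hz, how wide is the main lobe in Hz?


Main lobe width for a rectangular window:
Width = 2 * fs / N
      = 2 * 44100 / 512
      = 88200 / 512
      = 172.266 Hz

172.266 Hz


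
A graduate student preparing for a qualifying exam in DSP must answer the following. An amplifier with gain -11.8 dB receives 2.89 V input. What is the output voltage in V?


Output voltage from dB gain:
V_out = V_in * 10^(gain_dB / 20)
      = 2.89 * 10^(-11.8 / 20)
      = 2.89 * 0.25704
      = 0.7428 V

0.7428 V


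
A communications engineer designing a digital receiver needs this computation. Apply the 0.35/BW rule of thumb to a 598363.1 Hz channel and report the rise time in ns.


Rise time from bandwidth relationship:
tr = 0.35 / BW
   = 0.35 / 598363.1
   = 5.849291175e-07 s
   = 584.9291 ns

584.9291 ns


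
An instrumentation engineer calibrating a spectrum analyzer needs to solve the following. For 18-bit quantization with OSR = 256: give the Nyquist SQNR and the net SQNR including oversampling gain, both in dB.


Step 1 — baseline SQNR at Nyquist:
SQNR_base = 6.02*N + 1.76
          = 6.02*18 + 1.76
          = 110.12 dB

Step 2 — oversampling processing gain:
G = 10*log10(OSR) = 10*log10(256) = 24.08 dB

Step 3 — total:
SQNR_total = 110.12 + 24.08 = 134.2 dB

Base SQNR = 110.12 dB; oversampled SQNR = 134.2 dB


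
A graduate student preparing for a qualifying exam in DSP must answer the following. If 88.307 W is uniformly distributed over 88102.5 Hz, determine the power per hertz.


Power spectral density:
PSD = P / BW
    = 88.307 / 88102.5
    = 0.00100232 W/Hz

0.00100232 W/Hz


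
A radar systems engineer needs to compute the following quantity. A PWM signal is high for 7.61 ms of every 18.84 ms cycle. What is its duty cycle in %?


Duty cycle as a percentage:
DC = (t_on / T) * 100
   = (7.61 / 18.84) * 100
   = 0.403928 * 100
   = 40.39 %

40.39 %


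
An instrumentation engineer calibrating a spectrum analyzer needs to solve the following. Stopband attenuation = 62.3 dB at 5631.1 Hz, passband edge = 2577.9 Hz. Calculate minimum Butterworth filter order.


Butterworth filter order formula:
n = log10(10^(A/10) - 1) / (2 * log10(f_stop/f_pass))
10^(62.3/10) - 1 = 1698242.6525
f_stop/f_pass = 5631.1 / 2577.9 = 2.1844
n = 9.1799 -> ceil = 10

10


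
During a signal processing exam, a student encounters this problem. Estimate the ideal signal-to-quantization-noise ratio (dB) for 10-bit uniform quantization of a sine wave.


Theoretical SNR for a full-scale sinusoid:
SNR = 6.02 * N + 1.76
    = 6.02 * 10 + 1.76
    = 60.2 + 1.76
    = 61.96 dB

61.96 dB


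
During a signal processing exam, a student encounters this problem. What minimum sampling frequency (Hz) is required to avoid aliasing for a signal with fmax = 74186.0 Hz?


The Nyquist rate is twice the maximum frequency component.
fs_min = 2 * fmax
      = 2 * 74186.0
      = 148372.0 Hz

148372.0


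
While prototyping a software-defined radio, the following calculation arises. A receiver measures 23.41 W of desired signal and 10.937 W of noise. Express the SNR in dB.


SNR in decibels:
SNR = 10 * log10(Ps / Pn)
    = 10 * log10(23.41 / 10.937)
    = 10 * log10(2.1404)
    = 10 * 0.3305
    = 3.31 dB

3.31 dB


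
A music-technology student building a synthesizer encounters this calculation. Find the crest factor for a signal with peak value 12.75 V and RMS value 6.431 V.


Crest factor is the ratio of peak to RMS:
CF = V_peak / V_rms
   = 12.75 / 6.431
   = 1.9826

1.9826


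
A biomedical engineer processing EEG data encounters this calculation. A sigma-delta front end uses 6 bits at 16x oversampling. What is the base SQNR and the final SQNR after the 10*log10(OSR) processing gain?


Step 1 — baseline SQNR at Nyquist:
SQNR_base = 6.02*N + 1.76
          = 6.02*6 + 1.76
          = 37.88 dB

Step 2 — oversampling processing gain:
G = 10*log10(OSR) = 10*log10(16) = 12.04 dB

Step 3 — total:
SQNR_total = 37.88 + 12.04 = 49.92 dB

Base SQNR = 37.88 dB; oversampled SQNR = 49.92 dB


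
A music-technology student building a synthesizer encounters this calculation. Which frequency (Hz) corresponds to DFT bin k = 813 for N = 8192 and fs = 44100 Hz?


Frequency of DFT bin k:
f_k = k * fs / N
    = 813 * 44100 / 8192
    = 35853300 / 8192
    = 4376.624 Hz

4376.624 Hz


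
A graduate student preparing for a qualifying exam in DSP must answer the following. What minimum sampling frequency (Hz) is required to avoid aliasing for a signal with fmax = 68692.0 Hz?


The Nyquist rate is twice the maximum frequency component.
fs_min = 2 * fmax
      = 2 * 68692.0
      = 137384.0 Hz

137384.0


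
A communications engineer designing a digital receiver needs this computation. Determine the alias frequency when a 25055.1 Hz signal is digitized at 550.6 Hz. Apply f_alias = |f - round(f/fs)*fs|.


Compute the nearest integer multiple of fs to the signal:
n = round(25055.1 / 550.6) = 46
f_alias = |25055.1 - 46 * 550.6|
        = |25055.1 - 25327.6|
        = 272.5 Hz

272.5


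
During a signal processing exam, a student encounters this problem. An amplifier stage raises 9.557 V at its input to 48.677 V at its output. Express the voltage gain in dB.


Voltage gain in dB:
G = 20 * log10(Vout / Vin)
  = 20 * log10(48.677 / 9.557)
  = 20 * log10(5.093335)
  = 20 * 0.707002
  = 14.14 dB

14.14 dB


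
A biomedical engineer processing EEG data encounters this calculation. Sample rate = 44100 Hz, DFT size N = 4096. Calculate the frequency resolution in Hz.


DFT frequency resolution:
df = fs / N
   = 44100 / 4096
   = 10.7666 Hz

10.7666 Hz


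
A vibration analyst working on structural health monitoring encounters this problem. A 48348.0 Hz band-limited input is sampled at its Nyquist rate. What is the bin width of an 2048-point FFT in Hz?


Step 1 — Nyquist sampling rate:
fs = 2 * fmax = 2 * 48348.0 = 96696.0 Hz

Step 2 — DFT bin spacing:
df = fs / N = 96696.0 / 2048 = 47.2148 Hz

47.2148 Hz


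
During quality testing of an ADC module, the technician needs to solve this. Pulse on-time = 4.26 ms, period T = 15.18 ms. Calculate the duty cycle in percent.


Duty cycle as a percentage:
DC = (t_on / T) * 100
   = (4.26 / 15.18) * 100
   = 0.280632 * 100
   = 28.06 %

28.06 %


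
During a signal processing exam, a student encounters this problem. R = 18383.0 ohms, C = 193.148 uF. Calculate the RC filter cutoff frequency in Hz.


Cutoff frequency of a first-order RC filter:
fc = 1 / (2 * pi * R * C)
C = 193.148 uF = 0.000193148 F
fc = 1 / (2 * pi * 18383.0 * 0.000193148)
   = 1 / 22.309327093598
   = 0.044824 Hz

0.044824 Hz


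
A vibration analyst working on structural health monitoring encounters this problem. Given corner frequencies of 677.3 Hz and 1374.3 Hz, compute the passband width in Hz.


Bandwidth is the difference of -3dB frequencies:
BW = f_high - f_low
   = 1374.3 - 677.3
   = 697.0 Hz

697.0 Hz


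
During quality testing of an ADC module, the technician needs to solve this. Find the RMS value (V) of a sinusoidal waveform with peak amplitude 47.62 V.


RMS voltage for a sinusoidal waveform:
V_rms = V_peak / sqrt(2)
      = 47.62 / 1.414214
      = 33.672 V

33.672 V


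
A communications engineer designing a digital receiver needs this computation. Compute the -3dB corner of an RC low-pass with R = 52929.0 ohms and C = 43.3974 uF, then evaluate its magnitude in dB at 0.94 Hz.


Step 1 — cutoff frequency:
fc = 1 / (2*pi*R*C)
C = 43.3974 uF = 4.33974e-05 F
fc = 1 / (2*pi*52929.0*4.33974e-05)
   = 0.0692888 Hz

Step 2 — magnitude at f = 0.94 Hz:
|H(f)| = 1 / sqrt(1 + (f/fc)^2)
f/fc = 0.94 / 0.0692888 = 13.566406
|H| = 1 / sqrt(1 + 184.047372) = 0.0735121
|H|_dB = 20*log10(0.0735121) = -22.67 dB

fc = 0.0692888 Hz; |H(0.94 Hz)| = -22.67 dB


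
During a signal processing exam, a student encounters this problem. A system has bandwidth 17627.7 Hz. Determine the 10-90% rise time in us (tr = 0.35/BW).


Rise time from bandwidth relationship:
tr = 0.35 / BW
   = 0.35 / 17627.7
   = 1.985511439e-05 s
   = 19.8551 us

19.8551 us


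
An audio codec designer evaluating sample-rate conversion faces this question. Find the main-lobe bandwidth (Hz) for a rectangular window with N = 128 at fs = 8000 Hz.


Main lobe width for a rectangular window:
Width = 2 * fs / N
      = 2 * 8000 / 128
      = 16000 / 128
      = 125.0 Hz

125.0 Hz


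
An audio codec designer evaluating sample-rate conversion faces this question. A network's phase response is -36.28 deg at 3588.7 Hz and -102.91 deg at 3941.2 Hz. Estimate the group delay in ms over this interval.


Group delay from phase difference:
tau = -d(phi)/d(omega)
d(phi) = -66.63 deg = -1.162913 rad
d(omega) = 2*pi*(3941.2 - 3588.7) = 2214.8228 rad/s
tau = -(-1.162913) / 2214.8228
    = 0.5251 ms

0.5251 ms


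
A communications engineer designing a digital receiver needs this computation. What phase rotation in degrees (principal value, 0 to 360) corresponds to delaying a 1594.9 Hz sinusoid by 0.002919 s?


Phase shift from frequency and time delay:
phi = 360 * f * t_delay
    = 360 * 1594.9 * 0.002919
    = 1675.98 degrees
    mod 360 = 235.98 degrees

235.98 degrees


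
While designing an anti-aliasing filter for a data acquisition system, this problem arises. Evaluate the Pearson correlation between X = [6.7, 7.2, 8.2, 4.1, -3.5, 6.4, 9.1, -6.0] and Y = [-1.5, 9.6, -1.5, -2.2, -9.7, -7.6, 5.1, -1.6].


Pearson correlation coefficient (population):
r = cov(X,Y) / (std(X) * std(Y))
Mean X = 4.025, Mean Y = -1.175
Cov(X,Y) = 14.613125
Std(X) = 5.281986, Std(Y) = 5.818881
r = 0.4755

0.4755


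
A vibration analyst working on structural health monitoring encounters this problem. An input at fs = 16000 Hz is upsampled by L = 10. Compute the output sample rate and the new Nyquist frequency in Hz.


Step 1 — output sample rate after interpolation by L:
fs_out = L * fs_in = 10 * 16000 = 160000 Hz

Step 2 — Nyquist frequency of the output stream:
f_Nyq = fs_out / 2 = 160000 / 2 = 80000.0 Hz

fs_out = 160000 Hz; f_Nyquist = 80000.0 Hz


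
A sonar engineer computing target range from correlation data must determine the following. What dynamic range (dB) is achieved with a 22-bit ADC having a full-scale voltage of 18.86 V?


Dynamic range from full-scale to LSB:
V_min = V_max / 2^bits = 18.86 / 2^22
DR = 20 * log10(V_max / V_min)
   = 20 * log10(2^22)
   = 20 * 22 * log10(2)
   = 132.45 dB

132.45 dB


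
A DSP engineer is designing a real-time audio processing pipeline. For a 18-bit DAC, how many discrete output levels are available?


Number of quantization levels = 2^N
= 2^18
= 262144

262144


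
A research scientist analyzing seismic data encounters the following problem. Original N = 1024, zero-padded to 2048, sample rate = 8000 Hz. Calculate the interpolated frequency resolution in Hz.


Frequency resolution after zero-padding:
N_padded = 1024 * 2 = 2048
df = fs / N_padded
   = 8000 / 2048
   = 3.9062 Hz

3.9062 Hz


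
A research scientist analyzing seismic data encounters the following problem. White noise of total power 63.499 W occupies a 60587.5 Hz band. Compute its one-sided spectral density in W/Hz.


Power spectral density:
PSD = P / BW
    = 63.499 / 60587.5
    = 0.00104805 W/Hz

0.00104805 W/Hz


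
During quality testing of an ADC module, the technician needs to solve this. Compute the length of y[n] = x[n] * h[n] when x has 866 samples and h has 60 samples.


Linear convolution output length:
L = N + M - 1
  = 866 + 60 - 1
  = 925 samples

925


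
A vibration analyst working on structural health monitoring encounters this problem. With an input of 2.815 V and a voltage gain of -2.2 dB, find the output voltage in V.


Output voltage from dB gain:
V_out = V_in * 10^(gain_dB / 20)
      = 2.815 * 10^(-2.2 / 20)
      = 2.815 * 0.776247
      = 2.1851 V

2.1851 V


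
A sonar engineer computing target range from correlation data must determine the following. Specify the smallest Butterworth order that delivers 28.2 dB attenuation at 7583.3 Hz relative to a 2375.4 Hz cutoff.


Butterworth filter order formula:
n = log10(10^(A/10) - 1) / (2 * log10(f_stop/f_pass))
10^(28.2/10) - 1 = 659.6934
f_stop/f_pass = 7583.3 / 2375.4 = 3.1924
n = 2.7963 -> ceil = 3

3


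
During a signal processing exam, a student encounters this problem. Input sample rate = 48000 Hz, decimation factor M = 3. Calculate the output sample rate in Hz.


Decimation reduces the sample rate:
fs_out = fs_in / M
       = 48000 / 3
       = 16000.0 Hz

16000.0 Hz


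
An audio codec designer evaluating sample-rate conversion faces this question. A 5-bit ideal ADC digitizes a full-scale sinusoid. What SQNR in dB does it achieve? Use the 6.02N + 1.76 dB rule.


Theoretical SNR for a full-scale sinusoid:
SNR = 6.02 * N + 1.76
    = 6.02 * 5 + 1.76
    = 30.1 + 1.76
    = 31.86 dB

31.86 dB


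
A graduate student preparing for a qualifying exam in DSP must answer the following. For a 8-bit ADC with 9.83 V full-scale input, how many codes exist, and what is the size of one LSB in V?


Step 1 — number of quantization levels:
L = 2^N = 2^8 = 256

Step 2 — LSB step size:
delta = Vfs / L
      = 9.83 / 256
      = 0.03839844 V

Levels = 256; step size = 0.03839844 V


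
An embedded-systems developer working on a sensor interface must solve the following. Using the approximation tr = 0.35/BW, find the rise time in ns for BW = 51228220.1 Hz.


Rise time from bandwidth relationship:
tr = 0.35 / BW
   = 0.35 / 51228220.1
   = 6.832171786e-09 s
   = 6.8322 ns

6.8322 ns


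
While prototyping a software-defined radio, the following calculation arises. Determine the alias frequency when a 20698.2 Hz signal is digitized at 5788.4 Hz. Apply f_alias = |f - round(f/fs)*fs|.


Compute the nearest integer multiple of fs to the signal:
n = round(20698.2 / 5788.4) = 4
f_alias = |20698.2 - 4 * 5788.4|
        = |20698.2 - 23153.6|
        = 2455.4 Hz

2455.4


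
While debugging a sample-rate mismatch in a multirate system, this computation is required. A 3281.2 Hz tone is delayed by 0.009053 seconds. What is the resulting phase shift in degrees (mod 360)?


Phase shift from frequency and time delay:
phi = 360 * f * t_delay
    = 360 * 3281.2 * 0.009053
    = 10693.69 degrees
    mod 360 = 253.69 degrees

253.69 degrees


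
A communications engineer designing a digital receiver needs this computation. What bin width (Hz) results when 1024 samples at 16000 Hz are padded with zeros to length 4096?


Frequency resolution after zero-padding:
N_padded = 1024 * 4 = 4096
df = fs / N_padded
   = 16000 / 4096
   = 3.9062 Hz

3.9062 Hz


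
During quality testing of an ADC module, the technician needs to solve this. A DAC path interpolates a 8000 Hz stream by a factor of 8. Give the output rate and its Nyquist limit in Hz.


Step 1 — output sample rate after interpolation by L:
fs_out = L * fs_in = 8 * 8000 = 64000 Hz

Step 2 — Nyquist frequency of the output stream:
f_Nyq = fs_out / 2 = 64000 / 2 = 32000.0 Hz

fs_out = 64000 Hz; f_Nyquist = 32000.0 Hz


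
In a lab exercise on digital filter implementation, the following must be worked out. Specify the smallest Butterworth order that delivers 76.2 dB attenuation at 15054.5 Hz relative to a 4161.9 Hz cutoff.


Butterworth filter order formula:
n = log10(10^(A/10) - 1) / (2 * log10(f_stop/f_pass))
10^(76.2/10) - 1 = 41686937.347
f_stop/f_pass = 15054.5 / 4161.9 = 3.6172
n = 6.8234 -> ceil = 7

7


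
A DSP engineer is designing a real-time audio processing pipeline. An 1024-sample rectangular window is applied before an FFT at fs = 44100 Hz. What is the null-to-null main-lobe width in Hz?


Main lobe width for a rectangular window:
Width = 2 * fs / N
      = 2 * 44100 / 1024
      = 88200 / 1024
      = 86.133 Hz

86.133 Hz


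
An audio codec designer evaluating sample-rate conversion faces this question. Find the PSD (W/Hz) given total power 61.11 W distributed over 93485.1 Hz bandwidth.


Power spectral density:
PSD = P / BW
    = 61.11 / 93485.1
    = 0.00065369 W/Hz

0.00065369 W/Hz


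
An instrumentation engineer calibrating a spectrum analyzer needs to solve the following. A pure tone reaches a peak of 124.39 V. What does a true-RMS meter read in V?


RMS voltage for a sinusoidal waveform:
V_rms = V_peak / sqrt(2)
      = 124.39 / 1.414214
      = 87.957 V

87.957 V


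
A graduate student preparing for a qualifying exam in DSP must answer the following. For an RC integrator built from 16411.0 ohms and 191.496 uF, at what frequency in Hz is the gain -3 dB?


Cutoff frequency of a first-order RC filter:
fc = 1 / (2 * pi * R * C)
C = 191.496 uF = 0.000191496 F
fc = 1 / (2 * pi * 16411.0 * 0.000191496)
   = 1 / 19.745794852161
   = 0.050644 Hz

0.050644 Hz


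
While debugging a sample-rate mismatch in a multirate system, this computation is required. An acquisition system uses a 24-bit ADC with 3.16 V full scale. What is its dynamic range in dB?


Dynamic range from full-scale to LSB:
V_min = V_max / 2^bits = 3.16 / 2^24
DR = 20 * log10(V_max / V_min)
   = 20 * log10(2^24)
   = 20 * 24 * log10(2)
   = 144.49 dB

144.49 dB


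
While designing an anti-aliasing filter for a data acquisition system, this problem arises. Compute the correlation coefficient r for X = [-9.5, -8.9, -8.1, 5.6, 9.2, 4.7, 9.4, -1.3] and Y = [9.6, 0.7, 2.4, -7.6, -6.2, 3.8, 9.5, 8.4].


Pearson correlation coefficient (population):
r = cov(X,Y) / (std(X) * std(Y))
Mean X = 0.1375, Mean Y = 2.575
Cov(X,Y) = -15.382812
Std(X) = 7.608045, Std(Y) = 6.293002
r = -0.3213

-0.3213


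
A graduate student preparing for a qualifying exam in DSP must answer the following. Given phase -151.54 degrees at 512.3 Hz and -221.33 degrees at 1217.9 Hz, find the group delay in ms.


Group delay from phase difference:
tau = -d(phi)/d(omega)
d(phi) = -69.79 deg = -1.218065 rad
d(omega) = 2*pi*(1217.9 - 512.3) = 4433.4156 rad/s
tau = -(-1.218065) / 4433.4156
    = 0.2747 ms

0.2747 ms


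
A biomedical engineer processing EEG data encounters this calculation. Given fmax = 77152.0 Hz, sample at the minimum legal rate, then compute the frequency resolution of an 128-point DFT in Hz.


Step 1 — Nyquist sampling rate:
fs = 2 * fmax = 2 * 77152.0 = 154304.0 Hz

Step 2 — DFT bin spacing:
df = fs / N = 154304.0 / 128 = 1205.5 Hz

1205.5 Hz


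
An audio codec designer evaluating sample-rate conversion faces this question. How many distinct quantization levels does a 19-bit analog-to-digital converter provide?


Number of quantization levels = 2^N
= 2^19
= 524288

524288


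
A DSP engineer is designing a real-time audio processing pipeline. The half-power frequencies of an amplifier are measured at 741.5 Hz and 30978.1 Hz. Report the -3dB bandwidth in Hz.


Bandwidth is the difference of -3dB frequencies:
BW = f_high - f_low
   = 30978.1 - 741.5
   = 30236.6 Hz

30236.6 Hz


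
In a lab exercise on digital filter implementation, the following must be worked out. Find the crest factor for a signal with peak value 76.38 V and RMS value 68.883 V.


Crest factor is the ratio of peak to RMS:
CF = V_peak / V_rms
   = 76.38 / 68.883
   = 1.1088

1.1088


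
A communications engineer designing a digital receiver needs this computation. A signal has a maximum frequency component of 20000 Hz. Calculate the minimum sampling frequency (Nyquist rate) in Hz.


The Nyquist rate is twice the maximum frequency component.
fs_min = 2 * fmax
      = 2 * 20000
      = 40000 Hz

40000


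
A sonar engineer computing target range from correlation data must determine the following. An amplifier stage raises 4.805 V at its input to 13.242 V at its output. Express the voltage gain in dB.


Voltage gain in dB:
G = 20 * log10(Vout / Vin)
  = 20 * log10(13.242 / 4.805)
  = 20 * log10(2.755879)
  = 20 * 0.44026
  = 8.81 dB

8.81 dB


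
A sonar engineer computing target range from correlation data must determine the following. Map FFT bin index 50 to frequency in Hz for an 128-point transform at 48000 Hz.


Frequency of DFT bin k:
f_k = k * fs / N
    = 50 * 48000 / 128
    = 2400000 / 128
    = 18750.0 Hz

18750.0 Hz


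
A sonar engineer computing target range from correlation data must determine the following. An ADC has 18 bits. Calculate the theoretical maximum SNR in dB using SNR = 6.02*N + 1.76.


Theoretical SNR for a full-scale sinusoid:
SNR = 6.02 * N + 1.76
    = 6.02 * 18 + 1.76
    = 108.36 + 1.76
    = 110.12 dB

110.12 dB


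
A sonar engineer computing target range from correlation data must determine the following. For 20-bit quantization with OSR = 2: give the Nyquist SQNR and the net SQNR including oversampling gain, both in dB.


Step 1 — baseline SQNR at Nyquist:
SQNR_base = 6.02*N + 1.76
          = 6.02*20 + 1.76
          = 122.16 dB

Step 2 — oversampling processing gain:
G = 10*log10(OSR) = 10*log10(2) = 3.01 dB

Step 3 — total:
SQNR_total = 122.16 + 3.01 = 125.17 dB

Base SQNR = 122.16 dB; oversampled SQNR = 125.17 dB


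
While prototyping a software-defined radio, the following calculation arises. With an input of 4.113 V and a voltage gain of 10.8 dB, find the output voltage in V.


Output voltage from dB gain:
V_out = V_in * 10^(gain_dB / 20)
      = 4.113 * 10^(10.8 / 20)
      = 4.113 * 3.467369
      = 14.2613 V

14.2613 V


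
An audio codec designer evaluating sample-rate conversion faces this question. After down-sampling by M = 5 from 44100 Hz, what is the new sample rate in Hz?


Decimation reduces the sample rate:
fs_out = fs_in / M
       = 44100 / 5
       = 8820.0 Hz

8820.0 Hz


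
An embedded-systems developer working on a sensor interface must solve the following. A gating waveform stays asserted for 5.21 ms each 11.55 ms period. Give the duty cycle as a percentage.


Duty cycle as a percentage:
DC = (t_on / T) * 100
   = (5.21 / 11.55) * 100
   = 0.451082 * 100
   = 45.11 %

45.11 %


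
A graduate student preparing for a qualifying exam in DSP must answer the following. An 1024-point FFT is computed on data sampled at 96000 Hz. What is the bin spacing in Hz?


DFT frequency resolution:
df = fs / N
   = 96000 / 1024
   = 93.75 Hz

93.75 Hz


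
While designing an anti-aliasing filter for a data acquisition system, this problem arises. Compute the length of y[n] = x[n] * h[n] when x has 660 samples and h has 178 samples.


Linear convolution output length:
L = N + M - 1
  = 660 + 178 - 1
  = 837 samples

837


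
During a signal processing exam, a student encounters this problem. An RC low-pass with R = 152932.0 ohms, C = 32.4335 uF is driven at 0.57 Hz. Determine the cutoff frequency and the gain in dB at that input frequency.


Step 1 — cutoff frequency:
fc = 1 / (2*pi*R*C)
C = 32.4335 uF = 3.24335e-05 F
fc = 1 / (2*pi*152932.0*3.24335e-05)
   = 0.0320869 Hz

Step 2 — magnitude at f = 0.57 Hz:
|H(f)| = 1 / sqrt(1 + (f/fc)^2)
f/fc = 0.57 / 0.0320869 = 17.764259
|H| = 1 / sqrt(1 + 315.568898) = 0.0562038
|H|_dB = 20*log10(0.0562038) = -25.0 dB

fc = 0.0320869 Hz; |H(0.57 Hz)| = -25.0 dB


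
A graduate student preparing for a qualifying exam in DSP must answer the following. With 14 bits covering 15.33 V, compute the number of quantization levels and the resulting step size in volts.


Step 1 — number of quantization levels:
L = 2^N = 2^14 = 16384

Step 2 — LSB step size:
delta = Vfs / L
      = 15.33 / 16384
      = 0.00093567 V

Levels = 16384; step size = 0.00093567 V


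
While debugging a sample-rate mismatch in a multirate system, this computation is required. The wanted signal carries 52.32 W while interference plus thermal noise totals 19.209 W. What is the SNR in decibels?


SNR in decibels:
SNR = 10 * log10(Ps / Pn)
    = 10 * log10(52.32 / 19.209)
    = 10 * log10(2.7237)
    = 10 * 0.4352
    = 4.35 dB

4.35 dB


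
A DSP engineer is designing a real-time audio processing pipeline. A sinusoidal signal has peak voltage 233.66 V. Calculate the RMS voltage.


RMS voltage for a sinusoidal waveform:
V_rms = V_peak / sqrt(2)
      = 233.66 / 1.414214
      = 165.223 V

165.223 V


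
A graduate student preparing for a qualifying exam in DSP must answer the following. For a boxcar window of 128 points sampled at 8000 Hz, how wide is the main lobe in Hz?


Main lobe width for a rectangular window:
Width = 2 * fs / N
      = 2 * 8000 / 128
      = 16000 / 128
      = 125.0 Hz

125.0 Hz


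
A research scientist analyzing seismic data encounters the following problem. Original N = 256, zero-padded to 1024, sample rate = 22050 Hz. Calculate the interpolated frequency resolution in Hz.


Frequency resolution after zero-padding:
N_padded = 256 * 4 = 1024
df = fs / N_padded
   = 22050 / 1024
   = 21.5332 Hz

21.5332 Hz


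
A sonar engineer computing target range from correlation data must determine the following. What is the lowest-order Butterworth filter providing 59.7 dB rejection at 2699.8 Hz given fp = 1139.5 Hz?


Butterworth filter order formula:
n = log10(10^(A/10) - 1) / (2 * log10(f_stop/f_pass))
10^(59.7/10) - 1 = 933253.3008
f_stop/f_pass = 2699.8 / 1139.5 = 2.3693
n = 7.9681 -> ceil = 8

8


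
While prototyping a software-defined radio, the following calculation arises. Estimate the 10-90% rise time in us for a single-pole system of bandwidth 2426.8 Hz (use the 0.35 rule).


Rise time from bandwidth relationship:
tr = 0.35 / BW
   = 0.35 / 2426.8
   = 0.0001442228449 s
   = 144.2228 us

144.2228 us


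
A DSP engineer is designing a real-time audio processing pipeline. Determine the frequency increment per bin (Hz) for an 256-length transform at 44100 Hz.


DFT frequency resolution:
df = fs / N
   = 44100 / 256
   = 172.2656 Hz

172.2656 Hz


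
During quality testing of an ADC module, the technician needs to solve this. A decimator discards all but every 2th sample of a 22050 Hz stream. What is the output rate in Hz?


Decimation reduces the sample rate:
fs_out = fs_in / M
       = 22050 / 2
       = 11025.0 Hz

11025.0 Hz


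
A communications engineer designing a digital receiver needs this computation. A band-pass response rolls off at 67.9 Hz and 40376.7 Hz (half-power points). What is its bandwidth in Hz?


Bandwidth is the difference of -3dB frequencies:
BW = f_high - f_low
   = 40376.7 - 67.9
   = 40308.8 Hz

40308.8 Hz


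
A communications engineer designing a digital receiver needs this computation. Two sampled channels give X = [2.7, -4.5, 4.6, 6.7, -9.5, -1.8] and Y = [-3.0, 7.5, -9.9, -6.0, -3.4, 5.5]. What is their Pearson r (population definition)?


Pearson correlation coefficient (population):
r = cov(X,Y) / (std(X) * std(Y))
Mean X = -0.3, Mean Y = -1.55
Cov(X,Y) = -17.996667
Std(X) = 5.575841, Std(Y) = 6.146205
r = -0.5251

-0.5251


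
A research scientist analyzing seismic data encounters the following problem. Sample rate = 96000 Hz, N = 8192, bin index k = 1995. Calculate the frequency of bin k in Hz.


Frequency of DFT bin k:
f_k = k * fs / N
    = 1995 * 96000 / 8192
    = 191520000 / 8192
    = 23378.906 Hz

23378.906 Hz


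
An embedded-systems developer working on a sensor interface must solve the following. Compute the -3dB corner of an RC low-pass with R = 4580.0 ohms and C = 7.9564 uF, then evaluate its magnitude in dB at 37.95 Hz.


Step 1 — cutoff frequency:
fc = 1 / (2*pi*R*C)
C = 7.9564 uF = 7.9564e-06 F
fc = 1 / (2*pi*4580.0*7.9564e-06)
   = 4.36755 Hz

Step 2 — magnitude at f = 37.95 Hz:
|H(f)| = 1 / sqrt(1 + (f/fc)^2)
f/fc = 37.95 / 4.36755 = 8.689082
|H| = 1 / sqrt(1 + 75.500146) = 0.1143323
|H|_dB = 20*log10(0.1143323) = -18.84 dB

fc = 4.36755 Hz; |H(37.95 Hz)| = -18.84 dB


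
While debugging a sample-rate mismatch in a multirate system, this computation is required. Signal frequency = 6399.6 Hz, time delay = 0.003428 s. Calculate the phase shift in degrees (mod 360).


Phase shift from frequency and time delay:
phi = 360 * f * t_delay
    = 360 * 6399.6 * 0.003428
    = 7897.62 degrees
    mod 360 = 337.62 degrees

337.62 degrees


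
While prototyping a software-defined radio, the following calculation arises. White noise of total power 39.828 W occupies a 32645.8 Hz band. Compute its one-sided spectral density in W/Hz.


Power spectral density:
PSD = P / BW
    = 39.828 / 32645.8
    = 0.00122 W/Hz

0.00122 W/Hz


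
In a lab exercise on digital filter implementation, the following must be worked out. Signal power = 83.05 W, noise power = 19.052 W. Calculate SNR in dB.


SNR in decibels:
SNR = 10 * log10(Ps / Pn)
    = 10 * log10(83.05 / 19.052)
    = 10 * log10(4.3591)
    = 10 * 0.6394
    = 6.39 dB

6.39 dB


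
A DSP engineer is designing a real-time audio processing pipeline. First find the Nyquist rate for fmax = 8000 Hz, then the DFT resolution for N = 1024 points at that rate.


Step 1 — Nyquist sampling rate:
fs = 2 * fmax = 2 * 8000 = 16000 Hz

Step 2 — DFT bin spacing:
df = fs / N = 16000 / 1024 = 15.625 Hz

15.625 Hz


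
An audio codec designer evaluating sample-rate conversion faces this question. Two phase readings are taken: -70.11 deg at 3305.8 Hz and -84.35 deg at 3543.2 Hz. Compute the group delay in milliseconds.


Group delay from phase difference:
tau = -d(phi)/d(omega)
d(phi) = -14.24 deg = -0.248535 rad
d(omega) = 2*pi*(3543.2 - 3305.8) = 1491.6282 rad/s
tau = -(-0.248535) / 1491.6282
    = 0.1666 ms

0.1666 ms


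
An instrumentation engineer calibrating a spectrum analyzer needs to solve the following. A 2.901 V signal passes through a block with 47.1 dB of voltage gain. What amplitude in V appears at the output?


Output voltage from dB gain:
V_out = V_in * 10^(gain_dB / 20)
      = 2.901 * 10^(47.1 / 20)
      = 2.901 * 226.464431
      = 656.9733 V

656.9733 V


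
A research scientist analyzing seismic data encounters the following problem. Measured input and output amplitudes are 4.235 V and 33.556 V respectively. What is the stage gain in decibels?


Voltage gain in dB:
G = 20 * log10(Vout / Vin)
  = 20 * log10(33.556 / 4.235)
  = 20 * log10(7.923495)
  = 20 * 0.898917
  = 17.98 dB

17.98 dB


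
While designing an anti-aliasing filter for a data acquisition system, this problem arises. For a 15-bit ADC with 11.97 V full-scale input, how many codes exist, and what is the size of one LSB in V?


Step 1 — number of quantization levels:
L = 2^N = 2^15 = 32768

Step 2 — LSB step size:
delta = Vfs / L
      = 11.97 / 32768
      = 0.0003653 V

Levels = 32768; step size = 0.0003653 V


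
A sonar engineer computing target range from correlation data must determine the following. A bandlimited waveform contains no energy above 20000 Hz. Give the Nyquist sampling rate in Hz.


The Nyquist rate is twice the maximum frequency component.
fs_min = 2 * fmax
      = 2 * 20000
      = 40000 Hz

40000


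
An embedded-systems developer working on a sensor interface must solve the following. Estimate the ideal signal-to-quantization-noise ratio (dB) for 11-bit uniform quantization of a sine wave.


Theoretical SNR for a full-scale sinusoid:
SNR = 6.02 * N + 1.76
    = 6.02 * 11 + 1.76
    = 66.22 + 1.76
    = 67.98 dB

67.98 dB


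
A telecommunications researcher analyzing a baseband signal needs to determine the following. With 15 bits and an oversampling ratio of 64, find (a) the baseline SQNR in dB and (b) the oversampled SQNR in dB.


Step 1 — baseline SQNR at Nyquist:
SQNR_base = 6.02*N + 1.76
          = 6.02*15 + 1.76
          = 92.06 dB

Step 2 — oversampling processing gain:
G = 10*log10(OSR) = 10*log10(64) = 18.06 dB

Step 3 — total:
SQNR_total = 92.06 + 18.06 = 110.12 dB

Base SQNR = 92.06 dB; oversampled SQNR = 110.12 dB


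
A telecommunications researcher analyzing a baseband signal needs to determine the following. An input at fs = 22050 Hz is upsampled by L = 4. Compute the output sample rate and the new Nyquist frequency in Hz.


Step 1 — output sample rate after interpolation by L:
fs_out = L * fs_in = 4 * 22050 = 88200 Hz

Step 2 — Nyquist frequency of the output stream:
f_Nyq = fs_out / 2 = 88200 / 2 = 44100.0 Hz

fs_out = 88200 Hz; f_Nyquist = 44100.0 Hz


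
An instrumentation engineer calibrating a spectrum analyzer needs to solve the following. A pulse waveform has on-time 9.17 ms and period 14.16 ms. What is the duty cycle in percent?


Duty cycle as a percentage:
DC = (t_on / T) * 100
   = (9.17 / 14.16) * 100
   = 0.647599 * 100
   = 64.76 %

64.76 %


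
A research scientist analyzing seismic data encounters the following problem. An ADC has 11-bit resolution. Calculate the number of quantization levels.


Number of quantization levels = 2^N
= 2^11
= 2048

2048


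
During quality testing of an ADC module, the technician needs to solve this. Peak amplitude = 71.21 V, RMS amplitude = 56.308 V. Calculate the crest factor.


Crest factor is the ratio of peak to RMS:
CF = V_peak / V_rms
   = 71.21 / 56.308
   = 1.2647

1.2647


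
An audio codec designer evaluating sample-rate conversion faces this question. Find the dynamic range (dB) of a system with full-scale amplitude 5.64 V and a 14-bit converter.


Dynamic range from full-scale to LSB:
V_min = V_max / 2^bits = 5.64 / 2^14
DR = 20 * log10(V_max / V_min)
   = 20 * log10(2^14)
   = 20 * 14 * log10(2)
   = 84.29 dB

84.29 dB


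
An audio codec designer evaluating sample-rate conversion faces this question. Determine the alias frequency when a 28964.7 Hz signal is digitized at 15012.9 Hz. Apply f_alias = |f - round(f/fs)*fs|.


Compute the nearest integer multiple of fs to the signal:
n = round(28964.7 / 15012.9) = 2
f_alias = |28964.7 - 2 * 15012.9|
        = |28964.7 - 30025.8|
        = 1061.1 Hz

1061.1


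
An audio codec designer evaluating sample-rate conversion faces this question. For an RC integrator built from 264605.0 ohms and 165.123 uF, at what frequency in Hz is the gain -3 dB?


Cutoff frequency of a first-order RC filter:
fc = 1 / (2 * pi * R * C)
C = 165.123 uF = 0.000165123 F
fc = 1 / (2 * pi * 264605.0 * 0.000165123)
   = 1 / 274.52726611056
   = 0.003643 Hz

0.003643 Hz
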